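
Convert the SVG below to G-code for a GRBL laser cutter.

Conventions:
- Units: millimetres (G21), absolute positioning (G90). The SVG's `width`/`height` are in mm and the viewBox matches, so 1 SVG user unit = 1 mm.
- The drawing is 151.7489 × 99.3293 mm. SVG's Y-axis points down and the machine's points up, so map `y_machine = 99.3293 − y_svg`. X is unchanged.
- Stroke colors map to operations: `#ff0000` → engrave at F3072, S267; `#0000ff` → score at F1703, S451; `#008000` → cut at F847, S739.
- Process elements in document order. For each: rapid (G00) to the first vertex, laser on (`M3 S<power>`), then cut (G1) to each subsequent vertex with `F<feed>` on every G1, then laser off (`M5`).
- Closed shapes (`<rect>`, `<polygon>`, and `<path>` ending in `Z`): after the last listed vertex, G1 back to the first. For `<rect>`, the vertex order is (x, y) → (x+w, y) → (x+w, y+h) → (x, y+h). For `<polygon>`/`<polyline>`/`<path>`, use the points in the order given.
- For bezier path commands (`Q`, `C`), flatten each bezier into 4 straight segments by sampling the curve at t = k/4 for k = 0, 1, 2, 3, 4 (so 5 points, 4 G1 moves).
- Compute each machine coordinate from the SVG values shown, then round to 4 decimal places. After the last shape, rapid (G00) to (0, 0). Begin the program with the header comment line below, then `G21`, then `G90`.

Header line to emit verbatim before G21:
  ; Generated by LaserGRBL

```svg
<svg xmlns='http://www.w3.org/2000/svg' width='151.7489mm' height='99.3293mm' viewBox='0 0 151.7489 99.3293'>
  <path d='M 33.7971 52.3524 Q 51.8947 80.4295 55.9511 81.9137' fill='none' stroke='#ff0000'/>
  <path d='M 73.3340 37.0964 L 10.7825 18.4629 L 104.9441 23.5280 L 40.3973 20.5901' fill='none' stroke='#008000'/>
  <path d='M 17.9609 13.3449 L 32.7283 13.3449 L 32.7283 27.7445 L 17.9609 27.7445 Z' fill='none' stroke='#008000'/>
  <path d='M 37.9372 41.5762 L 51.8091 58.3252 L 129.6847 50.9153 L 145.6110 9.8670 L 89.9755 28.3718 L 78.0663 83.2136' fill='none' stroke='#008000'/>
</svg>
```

; Generated by LaserGRBL
G21
G90
G00 X33.7971 Y46.9769
M3 S267
G1 X41.9683 Y34.6004 F3072
G1 X48.3844 Y25.5480 F3072
G1 X53.0453 Y19.8198 F3072
G1 X55.9511 Y17.4156 F3072
M5
G00 X73.3340 Y62.2329
M3 S739
G1 X10.7825 Y80.8664 F847
G1 X104.9441 Y75.8013 F847
G1 X40.3973 Y78.7392 F847
M5
G00 X17.9609 Y85.9844
M3 S739
G1 X32.7283 Y85.9844 F847
G1 X32.7283 Y71.5848 F847
G1 X17.9609 Y71.5848 F847
G1 X17.9609 Y85.9844 F847
M5
G00 X37.9372 Y57.7531
M3 S739
G1 X51.8091 Y41.0041 F847
G1 X129.6847 Y48.4140 F847
G1 X145.6110 Y89.4623 F847
G1 X89.9755 Y70.9575 F847
G1 X78.0663 Y16.1157 F847
M5
G00 X0.0000 Y0.0000

1 u = 1 mm; y_m = 99.3293 − y.

[1] `<path>` quadratic bezier, #ff0000→engrave S267 F3072: (33.7971,46.9769) → (41.9683,34.6004) → (48.3844,25.5480) → (53.0453,19.8198) → (55.9511,17.4156)

[2] `<path>` open polyline, #008000→cut S739 F847: (73.3340,62.2329) → (10.7825,80.8664) → (104.9441,75.8013) → (40.3973,78.7392)

[3] `<path>` rectangle, #008000→cut S739 F847: (17.9609,85.9844) → (32.7283,85.9844) → (32.7283,71.5848) → (17.9609,71.5848) → (17.9609,85.9844) (closed)

[4] `<path>` open polyline, #008000→cut S739 F847: (37.9372,57.7531) → (51.8091,41.0041) → (129.6847,48.4140) → (145.6110,89.4623) → (89.9755,70.9575) → (78.0663,16.1157)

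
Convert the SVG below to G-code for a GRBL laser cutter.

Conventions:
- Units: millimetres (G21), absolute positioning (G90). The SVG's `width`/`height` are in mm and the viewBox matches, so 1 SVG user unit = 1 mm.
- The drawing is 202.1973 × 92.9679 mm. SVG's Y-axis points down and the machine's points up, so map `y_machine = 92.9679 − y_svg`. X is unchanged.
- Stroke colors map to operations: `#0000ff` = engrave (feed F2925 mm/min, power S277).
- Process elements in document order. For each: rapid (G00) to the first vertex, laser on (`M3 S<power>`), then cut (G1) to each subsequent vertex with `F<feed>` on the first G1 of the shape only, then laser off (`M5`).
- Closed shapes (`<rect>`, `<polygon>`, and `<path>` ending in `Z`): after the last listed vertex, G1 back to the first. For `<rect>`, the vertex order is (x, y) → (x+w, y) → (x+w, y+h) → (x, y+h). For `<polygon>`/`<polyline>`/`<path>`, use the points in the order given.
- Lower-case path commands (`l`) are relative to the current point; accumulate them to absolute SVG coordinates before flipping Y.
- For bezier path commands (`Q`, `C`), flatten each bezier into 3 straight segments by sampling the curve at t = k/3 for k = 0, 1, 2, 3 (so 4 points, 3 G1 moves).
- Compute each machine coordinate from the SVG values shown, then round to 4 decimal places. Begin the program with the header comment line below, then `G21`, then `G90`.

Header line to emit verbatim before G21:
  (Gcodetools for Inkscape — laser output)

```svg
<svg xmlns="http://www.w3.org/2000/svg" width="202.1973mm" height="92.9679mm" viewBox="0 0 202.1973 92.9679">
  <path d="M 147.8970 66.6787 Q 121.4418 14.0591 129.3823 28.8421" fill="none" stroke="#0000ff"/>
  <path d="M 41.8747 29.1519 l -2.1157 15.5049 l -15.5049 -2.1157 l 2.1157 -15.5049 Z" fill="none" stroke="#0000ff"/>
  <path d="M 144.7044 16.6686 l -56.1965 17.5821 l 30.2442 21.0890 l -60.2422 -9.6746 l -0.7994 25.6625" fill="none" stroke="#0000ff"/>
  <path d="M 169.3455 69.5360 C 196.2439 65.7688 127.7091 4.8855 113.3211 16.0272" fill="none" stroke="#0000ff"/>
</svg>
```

(Gcodetools for Inkscape — laser output)
G21
G90
G00 X147.8970 Y26.2892
M3 S277
G1 X134.0819 Y53.8798 F2925
G1 X127.9104 Y66.4920
G1 X129.3823 Y64.1258
M5
G00 X41.8747 Y63.8160
M3 S277
G1 X39.7590 Y48.3111 F2925
G1 X24.2541 Y50.4268
G1 X26.3698 Y65.9317
G1 X41.8747 Y63.8160
M5
G00 X144.7044 Y76.2993
M3 S277
G1 X88.5079 Y58.7172 F2925
G1 X118.7521 Y37.6282
G1 X58.5099 Y47.3028
G1 X57.7105 Y21.6403
M5
G00 X169.3455 Y23.4319
M3 S277
G1 X169.9728 Y41.4548 F2925
G1 X140.2180 Y68.8571
G1 X113.3211 Y76.9407
M5

viewBox `0 0 202.1973 92.9679` with mm width/height → 1 unit = 1 mm. Flip: y_m = 92.9679 − y_svg.

**Shape 1** — `<path>` quadratic bezier, stroke `#0000ff` → engrave (S277, F2925). Control points (SVG): P0=(147.8970,66.6787), P1=(121.4418,14.0591), P2=(129.3823,28.8421); sampled at t=k/3. Machine vertices: (147.8970,26.2892) → (134.0819,53.8798) → (127.9104,66.4920) → (129.3823,64.1258). Open path.

**Shape 2** — `<path>` regular polygon, stroke `#0000ff` → engrave (S277, F2925). Machine vertices: (41.8747,63.8160) → (39.7590,48.3111) → (24.2541,50.4268) → (26.3698,65.9317) → (41.8747,63.8160). Closed: final G1 returns to the first vertex.

**Shape 3** — `<path>` open polyline, stroke `#0000ff` → engrave (S277, F2925). Machine vertices: (144.7044,76.2993) → (88.5079,58.7172) → (118.7521,37.6282) → (58.5099,47.3028) → (57.7105,21.6403). Open path.

**Shape 4** — `<path>` cubic bezier, stroke `#0000ff` → engrave (S277, F2925). Control points (SVG): P0=(169.3455,69.5360), P1=(196.2439,65.7688), P2=(127.7091,4.8855), P3=(113.3211,16.0272); sampled at t=k/3. Machine vertices: (169.3455,23.4319) → (169.9728,41.4548) → (140.2180,68.8571) → (113.3211,76.9407). Open path.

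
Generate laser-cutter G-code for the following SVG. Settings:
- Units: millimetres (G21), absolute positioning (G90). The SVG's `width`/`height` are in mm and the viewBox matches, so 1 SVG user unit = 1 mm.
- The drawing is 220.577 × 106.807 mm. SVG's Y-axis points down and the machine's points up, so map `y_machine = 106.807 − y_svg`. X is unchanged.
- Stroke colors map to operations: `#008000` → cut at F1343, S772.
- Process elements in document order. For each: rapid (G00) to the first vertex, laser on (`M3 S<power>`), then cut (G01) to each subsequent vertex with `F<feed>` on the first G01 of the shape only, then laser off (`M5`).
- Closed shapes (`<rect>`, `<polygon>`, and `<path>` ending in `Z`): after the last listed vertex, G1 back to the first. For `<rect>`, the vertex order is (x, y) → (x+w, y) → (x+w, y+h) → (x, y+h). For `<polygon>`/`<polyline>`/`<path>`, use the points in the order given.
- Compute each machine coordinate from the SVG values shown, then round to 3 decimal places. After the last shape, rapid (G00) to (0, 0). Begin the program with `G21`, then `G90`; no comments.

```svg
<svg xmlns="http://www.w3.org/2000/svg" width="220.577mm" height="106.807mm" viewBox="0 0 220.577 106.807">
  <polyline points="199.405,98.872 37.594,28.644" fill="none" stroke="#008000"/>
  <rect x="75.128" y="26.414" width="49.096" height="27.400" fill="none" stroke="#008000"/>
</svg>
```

G21
G90
G00 X199.405 Y7.935
M3 S772
G01 X37.594 Y78.163 F1343
M5
G00 X75.128 Y80.393
M3 S772
G01 X124.224 Y80.393 F1343
G01 X124.224 Y52.993
G01 X75.128 Y52.993
G01 X75.128 Y80.393
M5
G00 X0.000 Y0.000

Since the viewBox matches the mm dimensions, user units are millimetres directly. The only transform is the Y-flip y_m = 106.807 − y_svg.

Shape 1 is a line segment drawn with `<polyline>`. Its stroke #008000 means cut at S772, F1343. After flipping Y the toolpath is (199.405,7.935) → (37.594,78.163).

Shape 2 is a rectangle drawn with `<rect>`. Its stroke #008000 means cut at S772, F1343. After flipping Y the toolpath is (75.128,80.393) → (124.224,80.393) → (124.224,52.993) → (75.128,52.993) → (75.128,80.393), returning to the start.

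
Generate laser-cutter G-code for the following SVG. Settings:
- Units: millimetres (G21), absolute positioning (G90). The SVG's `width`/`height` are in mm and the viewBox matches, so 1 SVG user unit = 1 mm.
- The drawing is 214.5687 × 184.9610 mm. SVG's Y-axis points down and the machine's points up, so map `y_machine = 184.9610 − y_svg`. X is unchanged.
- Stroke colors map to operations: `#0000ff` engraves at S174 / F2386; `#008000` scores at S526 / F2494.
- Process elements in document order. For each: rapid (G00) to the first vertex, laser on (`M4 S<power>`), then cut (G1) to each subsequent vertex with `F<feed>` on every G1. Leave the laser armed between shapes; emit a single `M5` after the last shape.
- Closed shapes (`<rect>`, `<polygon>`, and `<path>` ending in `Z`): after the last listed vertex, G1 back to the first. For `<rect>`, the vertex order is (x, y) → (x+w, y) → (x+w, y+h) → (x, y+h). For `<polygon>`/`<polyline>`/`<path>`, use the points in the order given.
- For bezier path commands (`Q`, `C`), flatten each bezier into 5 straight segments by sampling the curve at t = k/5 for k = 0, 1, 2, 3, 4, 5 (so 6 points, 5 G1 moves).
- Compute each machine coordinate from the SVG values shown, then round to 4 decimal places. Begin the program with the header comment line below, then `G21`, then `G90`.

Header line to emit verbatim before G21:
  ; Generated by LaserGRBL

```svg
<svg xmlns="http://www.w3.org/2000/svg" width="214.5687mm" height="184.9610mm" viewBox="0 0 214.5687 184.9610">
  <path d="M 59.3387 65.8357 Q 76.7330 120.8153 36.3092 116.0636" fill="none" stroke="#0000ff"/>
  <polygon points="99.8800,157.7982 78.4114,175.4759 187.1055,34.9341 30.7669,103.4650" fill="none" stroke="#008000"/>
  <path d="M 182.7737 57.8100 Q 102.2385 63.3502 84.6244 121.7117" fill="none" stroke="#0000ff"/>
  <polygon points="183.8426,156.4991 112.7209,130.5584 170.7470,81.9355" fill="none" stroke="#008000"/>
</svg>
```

; Generated by LaserGRBL
G21
G90
G00 X59.3387 Y119.1253
M4 S174
G1 X63.9837 Y99.5227 F2386
G1 X64.0032 Y84.6986 F2386
G1 X59.3973 Y74.6530 F2386
G1 X50.1660 Y69.3860 F2386
G1 X36.3092 Y68.8974 F2386
G00 X99.8800 Y27.1628
M4 S526
G1 X78.4114 Y9.4851 F2494
G1 X187.1055 Y150.0269 F2494
G1 X30.7669 Y81.4960 F2494
G1 X99.8800 Y27.1628 F2494
G00 X182.7737 Y127.1510
M4 S174
G1 X153.0765 Y122.8221 F2386
G1 X128.4129 Y114.2674 F2386
G1 X108.7831 Y101.4871 F2386
G1 X94.1869 Y84.4810 F2386
G1 X84.6244 Y63.2493 F2386
G00 X183.8426 Y28.4619
M4 S526
G1 X112.7209 Y54.4026 F2494
G1 X170.7470 Y103.0255 F2494
G1 X183.8426 Y28.4619 F2494
M5

Since the viewBox matches the mm dimensions, user units are millimetres directly. The only transform is the Y-flip y_m = 184.9610 − y_svg.

Shape 1 is a quadratic bezier drawn with `<path>`. Its stroke #0000ff means engrave at S174, F2386. After flipping Y the toolpath is (59.3387,119.1253) → (63.9837,99.5227) → (64.0032,84.6986) → (59.3973,74.6530) → (50.1660,69.3860) → (36.3092,68.8974).

Shape 2 is a closed polygon drawn with `<polygon>`. Its stroke #008000 means score at S526, F2494. After flipping Y the toolpath is (99.8800,27.1628) → (78.4114,9.4851) → (187.1055,150.0269) → (30.7669,81.4960) → (99.8800,27.1628), returning to the start.

Shape 3 is a quadratic bezier drawn with `<path>`. Its stroke #0000ff means engrave at S174, F2386. After flipping Y the toolpath is (182.7737,127.1510) → (153.0765,122.8221) → (128.4129,114.2674) → (108.7831,101.4871) → (94.1869,84.4810) → (84.6244,63.2493).

Shape 4 is a regular polygon drawn with `<polygon>`. Its stroke #008000 means score at S526, F2494. After flipping Y the toolpath is (183.8426,28.4619) → (112.7209,54.4026) → (170.7470,103.0255) → (183.8426,28.4619), returning to the start.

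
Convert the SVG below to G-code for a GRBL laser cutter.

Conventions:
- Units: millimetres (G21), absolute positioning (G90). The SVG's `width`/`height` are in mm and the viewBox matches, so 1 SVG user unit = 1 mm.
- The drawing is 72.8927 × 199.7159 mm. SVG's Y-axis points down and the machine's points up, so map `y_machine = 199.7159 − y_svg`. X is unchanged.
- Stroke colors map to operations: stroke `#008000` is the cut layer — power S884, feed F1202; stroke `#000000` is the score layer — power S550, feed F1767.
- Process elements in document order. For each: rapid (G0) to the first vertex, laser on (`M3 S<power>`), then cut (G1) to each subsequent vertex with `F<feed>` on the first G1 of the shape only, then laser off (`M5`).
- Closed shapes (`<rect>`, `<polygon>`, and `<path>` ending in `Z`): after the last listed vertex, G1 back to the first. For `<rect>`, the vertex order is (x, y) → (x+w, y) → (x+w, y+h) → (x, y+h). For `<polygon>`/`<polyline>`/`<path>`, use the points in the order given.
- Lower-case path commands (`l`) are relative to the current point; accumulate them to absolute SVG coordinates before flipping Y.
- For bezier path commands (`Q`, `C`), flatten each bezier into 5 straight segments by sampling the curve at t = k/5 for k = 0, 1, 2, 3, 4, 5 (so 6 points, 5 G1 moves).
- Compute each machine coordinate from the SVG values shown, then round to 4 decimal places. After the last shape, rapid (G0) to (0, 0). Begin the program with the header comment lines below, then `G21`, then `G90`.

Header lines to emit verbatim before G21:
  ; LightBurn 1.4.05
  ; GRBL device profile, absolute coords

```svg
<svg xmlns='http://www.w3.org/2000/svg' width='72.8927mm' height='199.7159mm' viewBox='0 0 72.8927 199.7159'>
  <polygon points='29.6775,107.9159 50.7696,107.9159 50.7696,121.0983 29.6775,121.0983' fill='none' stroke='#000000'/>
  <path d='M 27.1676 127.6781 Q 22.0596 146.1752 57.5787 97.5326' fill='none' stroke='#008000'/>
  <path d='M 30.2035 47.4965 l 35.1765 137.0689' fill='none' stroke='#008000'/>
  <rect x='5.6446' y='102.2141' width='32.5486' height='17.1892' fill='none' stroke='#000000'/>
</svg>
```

viewBox `0 0 72.8927 199.7159` with mm width/height → 1 unit = 1 mm. Flip: y_m = 199.7159 − y_svg.

**Shape 1** — `<polygon>` rectangle, stroke `#000000` → score (S550, F1767). Machine vertices: (29.6775,91.8000) → (50.7696,91.8000) → (50.7696,78.6176) → (29.6775,78.6176) → (29.6775,91.8000). Closed: final G1 returns to the first vertex.

**Shape 2** — `<path>` quadratic bezier, stroke `#008000` → cut (S884, F1202). Control points (SVG): P0=(27.1676,127.6781), P1=(22.0596,146.1752), P2=(57.5787,97.5326); sampled at t=k/5. Machine vertices: (27.1676,72.0378) → (26.7495,67.3245) → (29.5815,67.9825) → (35.6638,74.0116) → (44.9961,85.4118) → (57.5787,102.1833). Open path.

**Shape 3** — `<path>` line segment, stroke `#008000` → cut (S884, F1202). Machine vertices: (30.2035,152.2194) → (65.3800,15.1505). Open path.

**Shape 4** — `<rect>` rectangle, stroke `#000000` → score (S550, F1767). Machine vertices: (5.6446,97.5018) → (38.1932,97.5018) → (38.1932,80.3126) → (5.6446,80.3126) → (5.6446,97.5018). Closed: final G1 returns to the first vertex.

; LightBurn 1.4.05
; GRBL device profile, absolute coords
G21
G90
G0 X29.6775 Y91.8000
M3 S550
G1 X50.7696 Y91.8000 F1767
G1 X50.7696 Y78.6176
G1 X29.6775 Y78.6176
G1 X29.6775 Y91.8000
M5
G0 X27.1676 Y72.0378
M3 S884
G1 X26.7495 Y67.3245 F1202
G1 X29.5815 Y67.9825
G1 X35.6638 Y74.0116
G1 X44.9961 Y85.4118
G1 X57.5787 Y102.1833
M5
G0 X30.2035 Y152.2194
M3 S884
G1 X65.3800 Y15.1505 F1202
M5
G0 X5.6446 Y97.5018
M3 S550
G1 X38.1932 Y97.5018 F1767
G1 X38.1932 Y80.3126
G1 X5.6446 Y80.3126
G1 X5.6446 Y97.5018
M5
G0 X0.0000 Y0.0000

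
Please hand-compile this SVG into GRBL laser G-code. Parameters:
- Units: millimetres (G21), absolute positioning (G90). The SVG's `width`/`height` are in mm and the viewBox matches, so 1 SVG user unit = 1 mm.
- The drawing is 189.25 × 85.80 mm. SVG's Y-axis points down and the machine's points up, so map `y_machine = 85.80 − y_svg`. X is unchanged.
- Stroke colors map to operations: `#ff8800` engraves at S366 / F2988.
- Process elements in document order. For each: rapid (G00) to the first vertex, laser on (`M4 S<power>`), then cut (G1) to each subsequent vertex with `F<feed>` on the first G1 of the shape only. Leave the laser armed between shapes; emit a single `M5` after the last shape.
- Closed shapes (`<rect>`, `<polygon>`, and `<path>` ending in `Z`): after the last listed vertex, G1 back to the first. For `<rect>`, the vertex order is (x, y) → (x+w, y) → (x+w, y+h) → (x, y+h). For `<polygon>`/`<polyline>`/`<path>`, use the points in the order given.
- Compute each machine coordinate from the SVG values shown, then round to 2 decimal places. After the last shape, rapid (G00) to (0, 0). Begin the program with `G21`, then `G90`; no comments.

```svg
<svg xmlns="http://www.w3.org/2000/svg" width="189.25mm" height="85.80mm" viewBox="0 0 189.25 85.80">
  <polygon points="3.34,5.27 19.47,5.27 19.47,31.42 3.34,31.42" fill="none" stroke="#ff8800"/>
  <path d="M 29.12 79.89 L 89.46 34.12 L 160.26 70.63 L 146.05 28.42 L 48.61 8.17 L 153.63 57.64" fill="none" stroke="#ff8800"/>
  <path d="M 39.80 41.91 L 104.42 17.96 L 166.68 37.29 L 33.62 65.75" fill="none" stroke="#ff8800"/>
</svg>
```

G21
G90
G00 X3.34 Y80.53
M4 S366
G1 X19.47 Y80.53 F2988
G1 X19.47 Y54.38
G1 X3.34 Y54.38
G1 X3.34 Y80.53
G00 X29.12 Y5.91
M4 S366
G1 X89.46 Y51.68 F2988
G1 X160.26 Y15.17
G1 X146.05 Y57.38
G1 X48.61 Y77.63
G1 X153.63 Y28.16
G00 X39.80 Y43.89
M4 S366
G1 X104.42 Y67.84 F2988
G1 X166.68 Y48.51
G1 X33.62 Y20.05
M5
G00 X0.00 Y0.00

Since the viewBox matches the mm dimensions, user units are millimetres directly. The only transform is the Y-flip y_m = 85.80 − y_svg.

Shape 1 is a rectangle drawn with `<polygon>`. Its stroke #ff8800 means engrave at S366, F2988. After flipping Y the toolpath is (3.34,80.53) → (19.47,80.53) → (19.47,54.38) → (3.34,54.38) → (3.34,80.53), returning to the start.

Shape 2 is a open polyline drawn with `<path>`. Its stroke #ff8800 means engrave at S366, F2988. After flipping Y the toolpath is (29.12,5.91) → (89.46,51.68) → (160.26,15.17) → (146.05,57.38) → (48.61,77.63) → (153.63,28.16).

Shape 3 is a open polyline drawn with `<path>`. Its stroke #ff8800 means engrave at S366, F2988. After flipping Y the toolpath is (39.80,43.89) → (104.42,67.84) → (166.68,48.51) → (33.62,20.05).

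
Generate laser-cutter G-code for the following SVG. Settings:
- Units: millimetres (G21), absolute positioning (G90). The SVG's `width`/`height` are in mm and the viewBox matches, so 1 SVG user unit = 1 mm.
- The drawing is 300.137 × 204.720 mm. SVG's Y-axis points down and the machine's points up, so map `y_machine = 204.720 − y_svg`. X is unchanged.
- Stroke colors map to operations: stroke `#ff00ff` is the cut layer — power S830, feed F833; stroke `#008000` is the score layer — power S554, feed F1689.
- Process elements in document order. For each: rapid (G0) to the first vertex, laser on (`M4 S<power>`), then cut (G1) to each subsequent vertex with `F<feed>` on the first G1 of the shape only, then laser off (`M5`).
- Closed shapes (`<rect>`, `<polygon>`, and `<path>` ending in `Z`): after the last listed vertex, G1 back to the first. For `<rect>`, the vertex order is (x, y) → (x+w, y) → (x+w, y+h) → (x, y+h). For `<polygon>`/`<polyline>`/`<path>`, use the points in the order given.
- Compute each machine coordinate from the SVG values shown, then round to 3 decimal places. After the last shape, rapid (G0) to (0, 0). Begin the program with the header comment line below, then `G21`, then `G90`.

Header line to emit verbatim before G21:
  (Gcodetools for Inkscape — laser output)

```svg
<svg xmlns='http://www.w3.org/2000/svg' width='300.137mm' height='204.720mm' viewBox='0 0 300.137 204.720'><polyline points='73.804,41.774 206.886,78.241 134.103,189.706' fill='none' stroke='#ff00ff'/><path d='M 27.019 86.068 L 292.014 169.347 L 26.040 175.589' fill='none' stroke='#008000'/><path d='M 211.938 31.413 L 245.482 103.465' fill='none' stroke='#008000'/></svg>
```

(Gcodetools for Inkscape — laser output)
G21
G90
G0 X73.804 Y162.946
M4 S830
G1 X206.886 Y126.479 F833
G1 X134.103 Y15.014
M5
G0 X27.019 Y118.652
M4 S554
G1 X292.014 Y35.373 F1689
G1 X26.040 Y29.131
M5
G0 X211.938 Y173.307
M4 S554
G1 X245.482 Y101.255 F1689
M5
G0 X0.000 Y0.000

1 u = 1 mm; y_m = 204.720 − y.

[1] `<polyline>` open polyline, #ff00ff→cut S830 F833: (73.804,162.946) → (206.886,126.479) → (134.103,15.014)

[2] `<path>` open polyline, #008000→score S554 F1689: (27.019,118.652) → (292.014,35.373) → (26.040,29.131)

[3] `<path>` line segment, #008000→score S554 F1689: (211.938,173.307) → (245.482,101.255)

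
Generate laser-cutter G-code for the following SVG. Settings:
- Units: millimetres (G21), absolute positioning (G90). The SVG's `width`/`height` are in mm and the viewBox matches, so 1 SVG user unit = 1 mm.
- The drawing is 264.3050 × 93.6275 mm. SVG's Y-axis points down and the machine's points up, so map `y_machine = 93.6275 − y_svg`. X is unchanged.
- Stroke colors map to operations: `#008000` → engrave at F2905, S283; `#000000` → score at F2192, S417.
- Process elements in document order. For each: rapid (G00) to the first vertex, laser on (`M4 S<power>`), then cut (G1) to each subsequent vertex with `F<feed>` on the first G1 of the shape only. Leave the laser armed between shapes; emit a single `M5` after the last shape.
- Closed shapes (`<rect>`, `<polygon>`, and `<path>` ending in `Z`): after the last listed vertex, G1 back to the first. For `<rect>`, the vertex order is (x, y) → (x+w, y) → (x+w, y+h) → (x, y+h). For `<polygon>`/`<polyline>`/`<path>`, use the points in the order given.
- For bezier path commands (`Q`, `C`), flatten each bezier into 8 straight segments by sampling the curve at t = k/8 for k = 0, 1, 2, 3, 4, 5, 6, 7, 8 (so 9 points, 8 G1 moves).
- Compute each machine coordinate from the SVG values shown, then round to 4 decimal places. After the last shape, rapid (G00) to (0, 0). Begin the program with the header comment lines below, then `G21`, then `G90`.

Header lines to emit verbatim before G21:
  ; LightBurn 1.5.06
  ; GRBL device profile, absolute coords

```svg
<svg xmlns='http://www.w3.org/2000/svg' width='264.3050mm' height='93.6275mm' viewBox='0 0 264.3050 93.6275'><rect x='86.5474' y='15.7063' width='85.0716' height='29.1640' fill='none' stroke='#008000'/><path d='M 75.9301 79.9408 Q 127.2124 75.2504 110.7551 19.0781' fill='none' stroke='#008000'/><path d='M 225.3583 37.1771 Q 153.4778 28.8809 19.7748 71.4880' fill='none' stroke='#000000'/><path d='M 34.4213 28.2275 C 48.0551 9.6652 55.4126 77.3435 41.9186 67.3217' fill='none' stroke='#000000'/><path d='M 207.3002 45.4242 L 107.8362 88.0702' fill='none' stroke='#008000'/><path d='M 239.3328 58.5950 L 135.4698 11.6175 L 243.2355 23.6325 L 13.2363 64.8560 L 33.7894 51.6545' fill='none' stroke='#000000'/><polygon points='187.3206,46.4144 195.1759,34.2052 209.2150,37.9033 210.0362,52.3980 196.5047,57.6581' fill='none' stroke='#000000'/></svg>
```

; LightBurn 1.5.06
; GRBL device profile, absolute coords
G21
G90
G00 X86.5474 Y77.9212
M4 S283
G1 X171.6190 Y77.9212 F2905
G1 X171.6190 Y48.7572
G1 X86.5474 Y48.7572
G1 X86.5474 Y77.9212
G00 X75.9301 Y13.6867
M4 S283
G1 X87.6922 Y15.6637 F2905
G1 X97.3375 Y19.2495
G1 X104.8659 Y24.4441
G1 X110.2775 Y31.2476
G1 X113.5722 Y39.6598
G1 X114.7500 Y49.6809
G1 X113.8110 Y61.3107
G1 X110.7551 Y74.5494
G00 X225.3583 Y56.4504
M4 S417
G1 X206.4222 Y57.7291 F2192
G1 X185.5541 Y57.4170
G1 X162.7541 Y55.5143
G1 X138.0222 Y52.0208
G1 X111.3583 Y46.9365
G1 X82.7624 Y40.2616
G1 X52.2346 Y31.9959
G1 X19.7748 Y22.1395
G00 X34.4213 Y65.4000
M4 S417
G1 X39.2113 Y68.6385 F2192
G1 X43.2421 Y65.7132
G1 X46.3429 Y58.5451
G1 X48.3429 Y49.0556
G1 X49.0712 Y39.1657
G1 X48.3572 Y30.7966
G1 X46.0299 Y25.8696
G1 X41.9186 Y26.3058
G00 X207.3002 Y48.2033
M4 S283
G1 X107.8362 Y5.5573 F2905
G00 X239.3328 Y35.0325
M4 S417
G1 X135.4698 Y82.0100 F2192
G1 X243.2355 Y69.9950
G1 X13.2363 Y28.7715
G1 X33.7894 Y41.9730
G00 X187.3206 Y47.2131
M4 S417
G1 X195.1759 Y59.4223 F2192
G1 X209.2150 Y55.7242
G1 X210.0362 Y41.2295
G1 X196.5047 Y35.9694
G1 X187.3206 Y47.2131
M5
G00 X0.0000 Y0.0000

1 u = 1 mm; y_m = 93.6275 − y.

[1] `<rect>` rectangle, #008000→engrave S283 F2905: (86.5474,77.9212) → (171.6190,77.9212) → (171.6190,48.7572) → (86.5474,48.7572) → (86.5474,77.9212) (closed)

[2] `<path>` quadratic bezier, #008000→engrave S283 F2905: (75.9301,13.6867) → (87.6922,15.6637) → (97.3375,19.2495) → (104.8659,24.4441) → (110.2775,31.2476) → (113.5722,39.6598) → (114.7500,49.6809) → (113.8110,61.3107) → (110.7551,74.5494)

[3] `<path>` quadratic bezier, #000000→score S417 F2192: (225.3583,56.4504) → (206.4222,57.7291) → (185.5541,57.4170) → (162.7541,55.5143) → (138.0222,52.0208) → (111.3583,46.9365) → (82.7624,40.2616) → (52.2346,31.9959) → (19.7748,22.1395)

[4] `<path>` cubic bezier, #000000→score S417 F2192: (34.4213,65.4000) → (39.2113,68.6385) → (43.2421,65.7132) → (46.3429,58.5451) → (48.3429,49.0556) → (49.0712,39.1657) → (48.3572,30.7966) → (46.0299,25.8696) → (41.9186,26.3058)

[5] `<path>` line segment, #008000→engrave S283 F2905: (207.3002,48.2033) → (107.8362,5.5573)

[6] `<path>` open polyline, #000000→score S417 F2192: (239.3328,35.0325) → (135.4698,82.0100) → (243.2355,69.9950) → (13.2363,28.7715) → (33.7894,41.9730)

[7] `<polygon>` regular polygon, #000000→score S417 F2192: (187.3206,47.2131) → (195.1759,59.4223) → (209.2150,55.7242) → (210.0362,41.2295) → (196.5047,35.9694) → (187.3206,47.2131) (closed)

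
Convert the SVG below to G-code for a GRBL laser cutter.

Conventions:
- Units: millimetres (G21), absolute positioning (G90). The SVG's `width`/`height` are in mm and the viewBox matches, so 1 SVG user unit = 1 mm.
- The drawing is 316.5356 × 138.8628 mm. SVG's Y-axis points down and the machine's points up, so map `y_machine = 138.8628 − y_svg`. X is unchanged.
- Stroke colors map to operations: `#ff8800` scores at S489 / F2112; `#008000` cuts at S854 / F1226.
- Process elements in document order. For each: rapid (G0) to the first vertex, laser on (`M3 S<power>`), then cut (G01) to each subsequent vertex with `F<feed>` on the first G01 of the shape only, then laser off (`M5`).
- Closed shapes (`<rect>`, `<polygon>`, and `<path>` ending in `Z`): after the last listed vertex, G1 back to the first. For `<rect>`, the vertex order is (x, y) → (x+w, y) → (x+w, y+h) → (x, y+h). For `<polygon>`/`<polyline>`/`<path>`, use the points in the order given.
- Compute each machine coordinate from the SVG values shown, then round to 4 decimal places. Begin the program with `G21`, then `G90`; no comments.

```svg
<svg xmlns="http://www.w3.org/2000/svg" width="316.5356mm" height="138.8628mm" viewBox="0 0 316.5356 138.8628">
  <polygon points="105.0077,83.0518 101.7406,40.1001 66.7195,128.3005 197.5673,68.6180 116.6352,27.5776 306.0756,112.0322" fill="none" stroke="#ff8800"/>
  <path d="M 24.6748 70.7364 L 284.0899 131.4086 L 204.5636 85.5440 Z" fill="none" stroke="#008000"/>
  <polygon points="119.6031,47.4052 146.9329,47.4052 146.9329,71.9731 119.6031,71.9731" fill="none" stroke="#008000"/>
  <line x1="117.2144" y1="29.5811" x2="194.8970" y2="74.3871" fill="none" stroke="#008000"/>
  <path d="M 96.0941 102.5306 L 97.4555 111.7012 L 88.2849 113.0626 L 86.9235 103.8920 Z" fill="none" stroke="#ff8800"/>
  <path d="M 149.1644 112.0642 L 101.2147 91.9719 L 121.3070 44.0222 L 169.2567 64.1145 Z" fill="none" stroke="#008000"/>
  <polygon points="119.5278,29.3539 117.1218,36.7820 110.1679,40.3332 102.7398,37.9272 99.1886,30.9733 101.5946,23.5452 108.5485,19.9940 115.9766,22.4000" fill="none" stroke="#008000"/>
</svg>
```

1 u = 1 mm; y_m = 138.8628 − y.

[1] `<polygon>` closed polygon, #ff8800→score S489 F2112: (105.0077,55.8110) → (101.7406,98.7627) → (66.7195,10.5623) → (197.5673,70.2448) → (116.6352,111.2852) → (306.0756,26.8306) → (105.0077,55.8110) (closed)

[2] `<path>` closed polygon, #008000→cut S854 F1226: (24.6748,68.1264) → (284.0899,7.4542) → (204.5636,53.3188) → (24.6748,68.1264) (closed)

[3] `<polygon>` rectangle, #008000→cut S854 F1226: (119.6031,91.4576) → (146.9329,91.4576) → (146.9329,66.8897) → (119.6031,66.8897) → (119.6031,91.4576) (closed)

[4] `<line>` line segment, #008000→cut S854 F1226: (117.2144,109.2817) → (194.8970,64.4757)

[5] `<path>` regular polygon, #ff8800→score S489 F2112: (96.0941,36.3322) → (97.4555,27.1616) → (88.2849,25.8002) → (86.9235,34.9708) → (96.0941,36.3322) (closed)

[6] `<path>` regular polygon, #008000→cut S854 F1226: (149.1644,26.7986) → (101.2147,46.8909) → (121.3070,94.8406) → (169.2567,74.7483) → (149.1644,26.7986) (closed)

[7] `<polygon>` regular polygon, #008000→cut S854 F1226: (119.5278,109.5089) → (117.1218,102.0808) → (110.1679,98.5296) → (102.7398,100.9356) → (99.1886,107.8895) → (101.5946,115.3176) → (108.5485,118.8688) → (115.9766,116.4628) → (119.5278,109.5089) (closed)

G21
G90
G0 X105.0077 Y55.8110
M3 S489
G01 X101.7406 Y98.7627 F2112
G01 X66.7195 Y10.5623
G01 X197.5673 Y70.2448
G01 X116.6352 Y111.2852
G01 X306.0756 Y26.8306
G01 X105.0077 Y55.8110
M5
G0 X24.6748 Y68.1264
M3 S854
G01 X284.0899 Y7.4542 F1226
G01 X204.5636 Y53.3188
G01 X24.6748 Y68.1264
M5
G0 X119.6031 Y91.4576
M3 S854
G01 X146.9329 Y91.4576 F1226
G01 X146.9329 Y66.8897
G01 X119.6031 Y66.8897
G01 X119.6031 Y91.4576
M5
G0 X117.2144 Y109.2817
M3 S854
G01 X194.8970 Y64.4757 F1226
M5
G0 X96.0941 Y36.3322
M3 S489
G01 X97.4555 Y27.1616 F2112
G01 X88.2849 Y25.8002
G01 X86.9235 Y34.9708
G01 X96.0941 Y36.3322
M5
G0 X149.1644 Y26.7986
M3 S854
G01 X101.2147 Y46.8909 F1226
G01 X121.3070 Y94.8406
G01 X169.2567 Y74.7483
G01 X149.1644 Y26.7986
M5
G0 X119.5278 Y109.5089
M3 S854
G01 X117.1218 Y102.0808 F1226
G01 X110.1679 Y98.5296
G01 X102.7398 Y100.9356
G01 X99.1886 Y107.8895
G01 X101.5946 Y115.3176
G01 X108.5485 Y118.8688
G01 X115.9766 Y116.4628
G01 X119.5278 Y109.5089
M5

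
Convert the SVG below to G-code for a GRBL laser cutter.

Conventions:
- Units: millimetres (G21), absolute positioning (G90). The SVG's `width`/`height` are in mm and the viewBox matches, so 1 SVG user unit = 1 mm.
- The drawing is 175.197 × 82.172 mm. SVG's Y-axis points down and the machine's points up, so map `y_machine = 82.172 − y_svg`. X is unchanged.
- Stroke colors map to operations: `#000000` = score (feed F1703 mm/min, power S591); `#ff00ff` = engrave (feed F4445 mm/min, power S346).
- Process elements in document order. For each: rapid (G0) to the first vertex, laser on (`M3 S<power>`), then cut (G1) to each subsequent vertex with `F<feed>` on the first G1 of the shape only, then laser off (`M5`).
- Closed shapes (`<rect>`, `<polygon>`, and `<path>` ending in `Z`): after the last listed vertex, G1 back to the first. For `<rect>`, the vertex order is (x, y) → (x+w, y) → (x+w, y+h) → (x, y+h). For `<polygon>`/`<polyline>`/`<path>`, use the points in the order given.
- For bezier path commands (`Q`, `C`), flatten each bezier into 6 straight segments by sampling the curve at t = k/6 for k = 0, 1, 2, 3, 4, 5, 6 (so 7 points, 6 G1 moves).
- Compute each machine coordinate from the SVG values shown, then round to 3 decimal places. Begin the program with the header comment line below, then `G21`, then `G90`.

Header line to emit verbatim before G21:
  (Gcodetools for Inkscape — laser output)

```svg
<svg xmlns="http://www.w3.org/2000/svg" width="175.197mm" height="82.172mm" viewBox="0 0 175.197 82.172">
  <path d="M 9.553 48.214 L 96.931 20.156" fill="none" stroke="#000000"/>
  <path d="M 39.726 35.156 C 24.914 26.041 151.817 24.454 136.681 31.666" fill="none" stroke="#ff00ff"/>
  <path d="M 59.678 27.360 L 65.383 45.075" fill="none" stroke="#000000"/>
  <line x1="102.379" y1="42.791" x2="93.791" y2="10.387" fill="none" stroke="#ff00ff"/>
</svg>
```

(Gcodetools for Inkscape — laser output)
G21
G90
G0 X9.553 Y33.958
M3 S591
G1 X96.931 Y62.016 F1703
M5
G0 X39.726 Y47.016
M3 S346
G1 X42.816 Y50.940 F4445
G1 X61.643 Y53.575
G1 X88.325 Y54.884
G1 X114.980 Y54.832
G1 X133.726 Y53.385
G1 X136.681 Y50.506
M5
G0 X59.678 Y54.812
M3 S591
G1 X65.383 Y37.097 F1703
M5
G0 X102.379 Y39.381
M3 S346
G1 X93.791 Y71.785 F4445
M5

1 u = 1 mm; y_m = 82.172 − y.

[1] `<path>` line segment, #000000→score S591 F1703: (9.553,33.958) → (96.931,62.016)

[2] `<path>` cubic bezier, #ff00ff→engrave S346 F4445: (39.726,47.016) → (42.816,50.940) → (61.643,53.575) → (88.325,54.884) → (114.980,54.832) → (133.726,53.385) → (136.681,50.506)

[3] `<path>` line segment, #000000→score S591 F1703: (59.678,54.812) → (65.383,37.097)

[4] `<line>` line segment, #ff00ff→engrave S346 F4445: (102.379,39.381) → (93.791,71.785)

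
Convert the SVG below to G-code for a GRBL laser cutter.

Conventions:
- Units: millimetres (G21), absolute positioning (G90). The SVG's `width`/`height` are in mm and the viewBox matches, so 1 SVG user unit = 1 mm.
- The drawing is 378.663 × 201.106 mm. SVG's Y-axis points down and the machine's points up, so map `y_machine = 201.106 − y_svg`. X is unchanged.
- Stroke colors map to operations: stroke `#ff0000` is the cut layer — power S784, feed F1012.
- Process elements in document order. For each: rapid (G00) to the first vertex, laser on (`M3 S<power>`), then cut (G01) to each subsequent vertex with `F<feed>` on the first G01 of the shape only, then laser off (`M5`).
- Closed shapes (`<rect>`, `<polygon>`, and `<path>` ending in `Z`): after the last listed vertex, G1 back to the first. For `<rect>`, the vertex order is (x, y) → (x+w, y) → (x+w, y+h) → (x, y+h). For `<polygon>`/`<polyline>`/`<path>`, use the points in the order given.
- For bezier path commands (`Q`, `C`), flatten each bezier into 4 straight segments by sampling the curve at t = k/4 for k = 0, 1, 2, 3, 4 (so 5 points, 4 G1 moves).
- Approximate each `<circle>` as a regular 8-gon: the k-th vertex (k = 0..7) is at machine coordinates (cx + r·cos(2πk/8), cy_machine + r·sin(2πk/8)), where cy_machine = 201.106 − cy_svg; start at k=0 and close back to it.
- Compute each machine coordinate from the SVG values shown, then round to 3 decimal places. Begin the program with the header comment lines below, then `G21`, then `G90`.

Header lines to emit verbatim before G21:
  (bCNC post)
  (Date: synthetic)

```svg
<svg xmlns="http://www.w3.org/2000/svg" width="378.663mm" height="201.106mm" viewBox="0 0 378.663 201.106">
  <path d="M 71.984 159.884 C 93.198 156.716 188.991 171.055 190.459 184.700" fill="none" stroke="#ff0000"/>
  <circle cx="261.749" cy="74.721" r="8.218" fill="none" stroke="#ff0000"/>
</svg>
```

(bCNC post)
(Date: synthetic)
G21
G90
G00 X71.984 Y41.222
M3 S784
G01 X99.239 Y40.600 F1012
G01 X138.626 Y35.119
G01 X174.311 Y26.485
G01 X190.459 Y16.406
M5
G00 X269.967 Y126.385
M3 S784
G01 X267.560 Y132.196 F1012
G01 X261.749 Y134.603
G01 X255.938 Y132.196
G01 X253.531 Y126.385
G01 X255.938 Y120.574
G01 X261.749 Y118.167
G01 X267.560 Y120.574
G01 X269.967 Y126.385
M5

Since the viewBox matches the mm dimensions, user units are millimetres directly. The only transform is the Y-flip y_m = 201.106 − y_svg.

Shape 1 is a cubic bezier drawn with `<path>`. Its stroke #ff0000 means cut at S784, F1012. After flipping Y the toolpath is (71.984,41.222) → (99.239,40.600) → (138.626,35.119) → (174.311,26.485) → (190.459,16.406).

Shape 2 is a circle drawn with `<circle>`. Its stroke #ff0000 means cut at S784, F1012. After flipping Y the toolpath is (269.967,126.385) → (267.560,132.196) → (261.749,134.603) → (255.938,132.196) → (253.531,126.385) → (255.938,120.574) → (261.749,118.167) → (267.560,120.574) → (269.967,126.385), returning to the start.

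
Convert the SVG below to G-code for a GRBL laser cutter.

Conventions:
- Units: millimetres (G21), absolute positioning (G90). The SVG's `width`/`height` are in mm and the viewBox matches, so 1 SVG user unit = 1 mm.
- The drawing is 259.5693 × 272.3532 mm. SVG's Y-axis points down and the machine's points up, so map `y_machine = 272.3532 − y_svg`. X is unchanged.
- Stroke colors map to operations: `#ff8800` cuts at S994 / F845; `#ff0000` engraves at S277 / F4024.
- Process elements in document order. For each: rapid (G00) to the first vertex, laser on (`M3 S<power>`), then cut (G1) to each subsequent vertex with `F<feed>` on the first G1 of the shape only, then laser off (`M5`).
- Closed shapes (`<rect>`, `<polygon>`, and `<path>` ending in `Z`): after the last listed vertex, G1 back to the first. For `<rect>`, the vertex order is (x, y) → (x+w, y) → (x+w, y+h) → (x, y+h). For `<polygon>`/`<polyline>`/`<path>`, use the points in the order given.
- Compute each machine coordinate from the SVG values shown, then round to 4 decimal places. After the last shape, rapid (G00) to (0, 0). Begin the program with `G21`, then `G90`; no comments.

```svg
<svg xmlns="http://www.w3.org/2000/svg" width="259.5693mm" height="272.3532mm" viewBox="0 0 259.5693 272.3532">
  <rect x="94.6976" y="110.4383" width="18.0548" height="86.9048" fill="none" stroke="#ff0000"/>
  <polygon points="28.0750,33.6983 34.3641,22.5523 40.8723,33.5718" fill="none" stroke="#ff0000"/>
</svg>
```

Since the viewBox matches the mm dimensions, user units are millimetres directly. The only transform is the Y-flip y_m = 272.3532 − y_svg.

Shape 1 is a rectangle drawn with `<rect>`. Its stroke #ff0000 means engrave at S277, F4024. After flipping Y the toolpath is (94.6976,161.9149) → (112.7524,161.9149) → (112.7524,75.0101) → (94.6976,75.0101) → (94.6976,161.9149), returning to the start.

Shape 2 is a regular polygon drawn with `<polygon>`. Its stroke #ff0000 means engrave at S277, F4024. After flipping Y the toolpath is (28.0750,238.6549) → (34.3641,249.8009) → (40.8723,238.7814) → (28.0750,238.6549), returning to the start.

G21
G90
G00 X94.6976 Y161.9149
M3 S277
G1 X112.7524 Y161.9149 F4024
G1 X112.7524 Y75.0101
G1 X94.6976 Y75.0101
G1 X94.6976 Y161.9149
M5
G00 X28.0750 Y238.6549
M3 S277
G1 X34.3641 Y249.8009 F4024
G1 X40.8723 Y238.7814
G1 X28.0750 Y238.6549
M5
G00 X0.0000 Y0.0000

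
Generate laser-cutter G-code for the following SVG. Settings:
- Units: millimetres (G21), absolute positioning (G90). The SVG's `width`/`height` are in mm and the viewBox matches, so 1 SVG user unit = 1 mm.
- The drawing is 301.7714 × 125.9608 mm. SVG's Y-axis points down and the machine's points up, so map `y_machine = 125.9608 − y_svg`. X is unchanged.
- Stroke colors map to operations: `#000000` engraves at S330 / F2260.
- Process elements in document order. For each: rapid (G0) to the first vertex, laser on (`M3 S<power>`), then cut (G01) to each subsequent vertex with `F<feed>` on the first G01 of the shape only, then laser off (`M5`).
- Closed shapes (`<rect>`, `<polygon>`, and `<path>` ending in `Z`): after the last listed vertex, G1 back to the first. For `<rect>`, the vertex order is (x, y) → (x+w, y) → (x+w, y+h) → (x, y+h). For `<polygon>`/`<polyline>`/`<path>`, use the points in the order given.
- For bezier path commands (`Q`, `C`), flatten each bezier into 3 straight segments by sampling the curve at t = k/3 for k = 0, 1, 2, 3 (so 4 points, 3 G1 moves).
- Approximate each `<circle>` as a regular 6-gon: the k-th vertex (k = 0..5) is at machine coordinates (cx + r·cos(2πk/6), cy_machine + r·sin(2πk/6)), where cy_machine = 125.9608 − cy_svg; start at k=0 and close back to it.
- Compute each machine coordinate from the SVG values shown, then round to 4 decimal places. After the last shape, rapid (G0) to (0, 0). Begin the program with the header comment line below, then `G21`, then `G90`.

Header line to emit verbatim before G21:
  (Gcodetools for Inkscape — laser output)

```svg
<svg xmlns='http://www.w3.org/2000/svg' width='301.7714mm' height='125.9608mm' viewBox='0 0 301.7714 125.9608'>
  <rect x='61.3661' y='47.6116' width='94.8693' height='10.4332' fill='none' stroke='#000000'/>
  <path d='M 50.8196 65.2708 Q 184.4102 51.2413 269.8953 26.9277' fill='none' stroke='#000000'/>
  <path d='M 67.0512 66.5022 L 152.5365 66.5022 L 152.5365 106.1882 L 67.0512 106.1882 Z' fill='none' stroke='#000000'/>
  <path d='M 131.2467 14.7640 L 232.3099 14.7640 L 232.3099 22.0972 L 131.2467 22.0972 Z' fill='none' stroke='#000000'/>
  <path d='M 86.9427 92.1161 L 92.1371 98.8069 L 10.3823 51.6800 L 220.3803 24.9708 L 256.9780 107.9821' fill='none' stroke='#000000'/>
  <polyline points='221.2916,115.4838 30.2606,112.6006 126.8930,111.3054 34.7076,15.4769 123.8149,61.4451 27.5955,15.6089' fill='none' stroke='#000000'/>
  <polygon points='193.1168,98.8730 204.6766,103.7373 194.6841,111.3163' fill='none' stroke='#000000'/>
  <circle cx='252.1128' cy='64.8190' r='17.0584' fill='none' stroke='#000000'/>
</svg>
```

Since the viewBox matches the mm dimensions, user units are millimetres directly. The only transform is the Y-flip y_m = 125.9608 − y_svg.

Shape 1 is a rectangle drawn with `<rect>`. Its stroke #000000 means engrave at S330, F2260. After flipping Y the toolpath is (61.3661,78.3492) → (156.2354,78.3492) → (156.2354,67.9160) → (61.3661,67.9160) → (61.3661,78.3492), returning to the start.

Shape 2 is a quadratic bezier drawn with `<path>`. Its stroke #000000 means engrave at S330, F2260. After flipping Y the toolpath is (50.8196,60.6900) → (134.5349,71.1857) → (207.5602,83.9667) → (269.8953,99.0331).

Shape 3 is a rectangle drawn with `<path>`. Its stroke #000000 means engrave at S330, F2260. After flipping Y the toolpath is (67.0512,59.4586) → (152.5365,59.4586) → (152.5365,19.7726) → (67.0512,19.7726) → (67.0512,59.4586), returning to the start.

Shape 4 is a rectangle drawn with `<path>`. Its stroke #000000 means engrave at S330, F2260. After flipping Y the toolpath is (131.2467,111.1968) → (232.3099,111.1968) → (232.3099,103.8636) → (131.2467,103.8636) → (131.2467,111.1968), returning to the start.

Shape 5 is a open polyline drawn with `<path>`. Its stroke #000000 means engrave at S330, F2260. After flipping Y the toolpath is (86.9427,33.8447) → (92.1371,27.1539) → (10.3823,74.2808) → (220.3803,100.9900) → (256.9780,17.9787).

Shape 6 is a open polyline drawn with `<polyline>`. Its stroke #000000 means engrave at S330, F2260. After flipping Y the toolpath is (221.2916,10.4770) → (30.2606,13.3602) → (126.8930,14.6554) → (34.7076,110.4839) → (123.8149,64.5157) → (27.5955,110.3519).

Shape 7 is a regular polygon drawn with `<polygon>`. Its stroke #000000 means engrave at S330, F2260. After flipping Y the toolpath is (193.1168,27.0878) → (204.6766,22.2235) → (194.6841,14.6445) → (193.1168,27.0878), returning to the start.

Shape 8 is a circle drawn with `<circle>`. Its stroke #000000 means engrave at S330, F2260. After flipping Y the toolpath is (269.1712,61.1418) → (260.6420,75.9148) → (243.5836,75.9148) → (235.0544,61.1418) → (243.5836,46.3688) → (260.6420,46.3688) → (269.1712,61.1418), returning to the start.

(Gcodetools for Inkscape — laser output)
G21
G90
G0 X61.3661 Y78.3492
M3 S330
G01 X156.2354 Y78.3492 F2260
G01 X156.2354 Y67.9160
G01 X61.3661 Y67.9160
G01 X61.3661 Y78.3492
M5
G0 X50.8196 Y60.6900
M3 S330
G01 X134.5349 Y71.1857 F2260
G01 X207.5602 Y83.9667
G01 X269.8953 Y99.0331
M5
G0 X67.0512 Y59.4586
M3 S330
G01 X152.5365 Y59.4586 F2260
G01 X152.5365 Y19.7726
G01 X67.0512 Y19.7726
G01 X67.0512 Y59.4586
M5
G0 X131.2467 Y111.1968
M3 S330
G01 X232.3099 Y111.1968 F2260
G01 X232.3099 Y103.8636
G01 X131.2467 Y103.8636
G01 X131.2467 Y111.1968
M5
G0 X86.9427 Y33.8447
M3 S330
G01 X92.1371 Y27.1539 F2260
G01 X10.3823 Y74.2808
G01 X220.3803 Y100.9900
G01 X256.9780 Y17.9787
M5
G0 X221.2916 Y10.4770
M3 S330
G01 X30.2606 Y13.3602 F2260
G01 X126.8930 Y14.6554
G01 X34.7076 Y110.4839
G01 X123.8149 Y64.5157
G01 X27.5955 Y110.3519
M5
G0 X193.1168 Y27.0878
M3 S330
G01 X204.6766 Y22.2235 F2260
G01 X194.6841 Y14.6445
G01 X193.1168 Y27.0878
M5
G0 X269.1712 Y61.1418
M3 S330
G01 X260.6420 Y75.9148 F2260
G01 X243.5836 Y75.9148
G01 X235.0544 Y61.1418
G01 X243.5836 Y46.3688
G01 X260.6420 Y46.3688
G01 X269.1712 Y61.1418
M5
G0 X0.0000 Y0.0000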